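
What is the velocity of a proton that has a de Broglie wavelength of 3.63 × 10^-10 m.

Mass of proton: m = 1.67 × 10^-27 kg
1.09 × 10^3 m/s

From the de Broglie relation λ = h/(mv), we solve for v:

v = h/(mλ)
v = (6.626 × 10^-34 J·s) / (1.67 × 10^-27 kg × 3.63 × 10^-10 m)
v = 1.09 × 10^3 m/s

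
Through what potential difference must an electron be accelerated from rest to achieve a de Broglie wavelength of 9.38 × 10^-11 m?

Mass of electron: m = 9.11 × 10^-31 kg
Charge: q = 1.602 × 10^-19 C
171 V

From λ = h/√(2mqV), we solve for V:

λ² = h²/(2mqV)
V = h²/(2mqλ²)
V = (6.626 × 10^-34 J·s)² / (2 × 9.11 × 10^-31 kg × 1.602 × 10^-19 C × (9.38 × 10^-11 m)²)
V = 171 V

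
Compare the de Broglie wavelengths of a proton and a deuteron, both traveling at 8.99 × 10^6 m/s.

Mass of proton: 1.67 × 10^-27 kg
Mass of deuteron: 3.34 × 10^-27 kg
The proton has the longer wavelength.

Using λ = h/(mv), since both particles have the same velocity, the wavelength depends only on mass.

For proton: λ₁ = h/(m₁v) = 4.41 × 10^-14 m
For deuteron: λ₂ = h/(m₂v) = 2.21 × 10^-14 m

Since λ ∝ 1/m at constant velocity, the lighter particle has the longer wavelength.

The proton has the longer de Broglie wavelength.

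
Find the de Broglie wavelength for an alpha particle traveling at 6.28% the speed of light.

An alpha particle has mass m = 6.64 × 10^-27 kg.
5.30 × 10^-15 m

Using the de Broglie relation λ = h/(mv):

v = 6.28% × c = 1.883 × 10^7 m/s

λ = h/(mv)
λ = (6.626 × 10^-34 J·s) / (6.64 × 10^-27 kg × 1.883 × 10^7 m/s)
λ = 5.30 × 10^-15 m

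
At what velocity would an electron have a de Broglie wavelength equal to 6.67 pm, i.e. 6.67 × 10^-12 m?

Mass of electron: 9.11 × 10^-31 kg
1.09 × 10^8 m/s

From λ = h/(mv), solve for v:

v = h/(mλ)
v = (6.626 × 10^-34 J·s) / (9.11 × 10^-31 kg × 6.67 × 10^-12 m)
v = 1.09 × 10^8 m/s

Note: This velocity is 36.4% of the speed of light, so relativistic corrections would be needed for a more accurate calculation.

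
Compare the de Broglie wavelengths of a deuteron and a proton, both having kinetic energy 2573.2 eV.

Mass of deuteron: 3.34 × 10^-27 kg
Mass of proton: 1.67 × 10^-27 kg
The proton has the longer wavelength.

Using λ = h/√(2mKE):

For deuteron: λ₁ = h/√(2m₁KE) = 3.99 × 10^-13 m
For proton: λ₂ = h/√(2m₂KE) = 5.65 × 10^-13 m

Since λ ∝ 1/√m at constant kinetic energy, the lighter particle has the longer wavelength.

The proton has the longer de Broglie wavelength.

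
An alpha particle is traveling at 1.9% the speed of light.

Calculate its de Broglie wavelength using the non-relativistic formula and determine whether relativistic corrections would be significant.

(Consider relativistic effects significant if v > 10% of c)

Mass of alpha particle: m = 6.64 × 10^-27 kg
No, relativistic corrections are not needed.

Using the non-relativistic de Broglie formula λ = h/(mv):

v = 1.9% × c = 5.696 × 10^6 m/s

λ = h/(mv)
λ = (6.626 × 10^-34 J·s) / (6.64 × 10^-27 kg × 5.696 × 10^6 m/s)
λ = 1.75 × 10^-14 m

Since v = 1.9% of c < 10% of c, relativistic corrections are NOT significant and this non-relativistic result is a good approximation.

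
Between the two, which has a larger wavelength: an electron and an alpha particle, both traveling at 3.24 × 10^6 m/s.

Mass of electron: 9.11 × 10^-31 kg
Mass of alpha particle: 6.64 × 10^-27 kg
The electron has the longer wavelength.

Using λ = h/(mv), since both particles have the same velocity, the wavelength depends only on mass.

For electron: λ₁ = h/(m₁v) = 2.24 × 10^-10 m
For alpha particle: λ₂ = h/(m₂v) = 3.08 × 10^-14 m

Since λ ∝ 1/m at constant velocity, the lighter particle has the longer wavelength.

The electron has the longer de Broglie wavelength.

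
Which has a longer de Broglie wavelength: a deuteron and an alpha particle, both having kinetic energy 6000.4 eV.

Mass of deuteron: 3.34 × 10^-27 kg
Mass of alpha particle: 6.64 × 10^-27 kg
The deuteron has the longer wavelength.

Using λ = h/√(2mKE):

For deuteron: λ₁ = h/√(2m₁KE) = 2.61 × 10^-13 m
For alpha particle: λ₂ = h/√(2m₂KE) = 1.85 × 10^-13 m

Since λ ∝ 1/√m at constant kinetic energy, the lighter particle has the longer wavelength.

The deuteron has the longer de Broglie wavelength.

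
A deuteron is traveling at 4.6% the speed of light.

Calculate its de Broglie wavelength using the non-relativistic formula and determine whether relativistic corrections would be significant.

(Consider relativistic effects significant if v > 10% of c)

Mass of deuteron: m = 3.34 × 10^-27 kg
No, relativistic corrections are not needed.

Using the non-relativistic de Broglie formula λ = h/(mv):

v = 4.6% × c = 1.379 × 10^7 m/s

λ = h/(mv)
λ = (6.626 × 10^-34 J·s) / (3.34 × 10^-27 kg × 1.379 × 10^7 m/s)
λ = 1.44 × 10^-14 m

Since v = 4.6% of c < 10% of c, relativistic corrections are NOT significant and this non-relativistic result is a good approximation.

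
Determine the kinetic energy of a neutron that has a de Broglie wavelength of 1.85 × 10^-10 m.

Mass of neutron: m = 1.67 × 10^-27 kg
3.84 × 10^-21 J (or 0.0240 eV)

From λ = h/√(2mKE), we solve for KE:

λ² = h²/(2mKE)
KE = h²/(2mλ²)
KE = (6.626 × 10^-34 J·s)² / (2 × 1.67 × 10^-27 kg × (1.85 × 10^-10 m)²)
KE = 3.84 × 10^-21 J
KE = 0.0240 eV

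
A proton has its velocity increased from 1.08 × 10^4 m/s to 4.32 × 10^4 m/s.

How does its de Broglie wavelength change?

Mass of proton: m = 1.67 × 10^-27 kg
The wavelength decreases by a factor of 4.

Using λ = h/(mv):

Initial wavelength: λ₁ = h/(mv₁) = 3.67 × 10^-11 m
Final wavelength: λ₂ = h/(mv₂) = 9.18 × 10^-12 m

Since λ ∝ 1/v, when velocity increases by a factor of 4, the wavelength decreases by a factor of 4.

λ₂/λ₁ = v₁/v₂ = 1/4

The wavelength decreases by a factor of 4.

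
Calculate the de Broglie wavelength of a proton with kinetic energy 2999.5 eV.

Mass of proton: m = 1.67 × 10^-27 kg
5.23 × 10^-13 m

Using λ = h/√(2mKE):

First convert KE to Joules: KE = 2999.5 eV = 4.806 × 10^-16 J

λ = h/√(2mKE)
λ = (6.626 × 10^-34 J·s) / √(2 × 1.67 × 10^-27 kg × 4.806 × 10^-16 J)
λ = 5.23 × 10^-13 m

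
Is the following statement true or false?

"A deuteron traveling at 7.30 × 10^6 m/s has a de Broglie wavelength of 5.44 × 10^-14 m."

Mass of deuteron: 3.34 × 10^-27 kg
False

The claim is incorrect.

Using λ = h/(mv):
λ = (6.626 × 10^-34 J·s) / (3.34 × 10^-27 kg × 7.30 × 10^6 m/s)
λ = 2.72 × 10^-14 m

The actual wavelength differs from the claimed 5.44 × 10^-14 m.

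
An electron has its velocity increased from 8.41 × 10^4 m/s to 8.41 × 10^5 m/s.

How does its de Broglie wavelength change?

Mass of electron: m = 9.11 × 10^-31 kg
The wavelength decreases by a factor of 10.

Using λ = h/(mv):

Initial wavelength: λ₁ = h/(mv₁) = 8.65 × 10^-9 m
Final wavelength: λ₂ = h/(mv₂) = 8.65 × 10^-10 m

Since λ ∝ 1/v, when velocity increases by a factor of 10, the wavelength decreases by a factor of 10.

λ₂/λ₁ = v₁/v₂ = 1/10

The wavelength decreases by a factor of 10.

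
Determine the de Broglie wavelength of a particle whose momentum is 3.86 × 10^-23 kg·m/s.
1.72 × 10^-11 m

Using the de Broglie relation λ = h/p:

λ = h/p
λ = (6.626 × 10^-34 J·s) / (3.86 × 10^-23 kg·m/s)
λ = 1.72 × 10^-11 m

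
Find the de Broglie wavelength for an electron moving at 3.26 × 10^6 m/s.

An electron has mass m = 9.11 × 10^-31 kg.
2.23 × 10^-10 m

Using the de Broglie relation λ = h/(mv):

λ = h/(mv)
λ = (6.626 × 10^-34 J·s) / (9.11 × 10^-31 kg × 3.26 × 10^6 m/s)
λ = 2.23 × 10^-10 m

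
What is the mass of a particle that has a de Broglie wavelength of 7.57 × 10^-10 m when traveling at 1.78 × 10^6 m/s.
4.92 × 10^-31 kg

From the de Broglie relation λ = h/(mv), we solve for m:

m = h/(λv)
m = (6.626 × 10^-34 J·s) / (7.57 × 10^-10 m × 1.78 × 10^6 m/s)
m = 4.92 × 10^-31 kg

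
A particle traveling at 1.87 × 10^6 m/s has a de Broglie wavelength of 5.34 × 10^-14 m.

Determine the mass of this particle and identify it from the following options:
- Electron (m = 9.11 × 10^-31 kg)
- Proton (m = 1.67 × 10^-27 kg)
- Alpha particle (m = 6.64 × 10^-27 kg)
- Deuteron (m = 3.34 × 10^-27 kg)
The particle is an alpha particle.

From λ = h/(mv), solve for mass:

m = h/(λv)
m = (6.626 × 10^-34 J·s) / (5.34 × 10^-14 m × 1.87 × 10^6 m/s)
m = 6.64 × 10^-27 kg

Comparing with the listed masses, this is closest to an alpha particle.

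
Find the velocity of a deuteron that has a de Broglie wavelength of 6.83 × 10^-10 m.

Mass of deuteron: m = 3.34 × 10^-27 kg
2.90 × 10^2 m/s

From the de Broglie relation λ = h/(mv), we solve for v:

v = h/(mλ)
v = (6.626 × 10^-34 J·s) / (3.34 × 10^-27 kg × 6.83 × 10^-10 m)
v = 2.90 × 10^2 m/s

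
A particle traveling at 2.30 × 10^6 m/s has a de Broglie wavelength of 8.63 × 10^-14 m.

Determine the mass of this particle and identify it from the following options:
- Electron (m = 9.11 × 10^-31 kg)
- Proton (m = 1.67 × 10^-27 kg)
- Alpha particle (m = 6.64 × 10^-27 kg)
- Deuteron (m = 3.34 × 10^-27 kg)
The particle is a deuteron.

From λ = h/(mv), solve for mass:

m = h/(λv)
m = (6.626 × 10^-34 J·s) / (8.63 × 10^-14 m × 2.30 × 10^6 m/s)
m = 3.34 × 10^-27 kg

Comparing with the listed masses, this is closest to a deuteron.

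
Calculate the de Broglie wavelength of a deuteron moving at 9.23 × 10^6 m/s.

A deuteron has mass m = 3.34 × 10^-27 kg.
2.15 × 10^-14 m

Using the de Broglie relation λ = h/(mv):

λ = h/(mv)
λ = (6.626 × 10^-34 J·s) / (3.34 × 10^-27 kg × 9.23 × 10^6 m/s)
λ = 2.15 × 10^-14 m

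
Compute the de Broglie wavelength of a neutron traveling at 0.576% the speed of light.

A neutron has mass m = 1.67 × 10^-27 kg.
2.30 × 10^-13 m

Using the de Broglie relation λ = h/(mv):

v = 0.576% × c = 1.727 × 10^6 m/s

λ = h/(mv)
λ = (6.626 × 10^-34 J·s) / (1.67 × 10^-27 kg × 1.727 × 10^6 m/s)
λ = 2.30 × 10^-13 m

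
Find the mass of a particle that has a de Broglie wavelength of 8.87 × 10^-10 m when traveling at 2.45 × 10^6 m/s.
3.05 × 10^-31 kg

From the de Broglie relation λ = h/(mv), we solve for m:

m = h/(λv)
m = (6.626 × 10^-34 J·s) / (8.87 × 10^-10 m × 2.45 × 10^6 m/s)
m = 3.05 × 10^-31 kg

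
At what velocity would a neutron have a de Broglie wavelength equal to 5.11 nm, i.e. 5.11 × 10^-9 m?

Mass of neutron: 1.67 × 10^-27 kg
7.76 × 10^1 m/s

From λ = h/(mv), solve for v:

v = h/(mλ)
v = (6.626 × 10^-34 J·s) / (1.67 × 10^-27 kg × 5.11 × 10^-9 m)
v = 7.76 × 10^1 m/s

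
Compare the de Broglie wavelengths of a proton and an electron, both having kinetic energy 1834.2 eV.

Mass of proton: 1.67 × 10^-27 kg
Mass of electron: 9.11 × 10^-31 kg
The electron has the longer wavelength.

Using λ = h/√(2mKE):

For proton: λ₁ = h/√(2m₁KE) = 6.69 × 10^-13 m
For electron: λ₂ = h/√(2m₂KE) = 2.86 × 10^-11 m

Since λ ∝ 1/√m at constant kinetic energy, the lighter particle has the longer wavelength.

The electron has the longer de Broglie wavelength.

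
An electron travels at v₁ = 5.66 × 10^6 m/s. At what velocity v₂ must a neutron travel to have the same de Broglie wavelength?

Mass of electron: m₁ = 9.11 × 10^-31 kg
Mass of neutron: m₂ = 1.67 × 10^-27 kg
v₂ = 3.09 × 10^3 m/s

For equal de Broglie wavelengths: λ₁ = λ₂

h/(m₁v₁) = h/(m₂v₂)
m₁v₁ = m₂v₂
v₂ = v₁ · (m₁/m₂)

v₂ = 5.66 × 10^6 m/s × (9.11 × 10^-31 kg / 1.67 × 10^-27 kg)
v₂ = 3.09 × 10^3 m/s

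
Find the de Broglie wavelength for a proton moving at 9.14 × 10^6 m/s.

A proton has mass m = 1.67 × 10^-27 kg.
4.34 × 10^-14 m

Using the de Broglie relation λ = h/(mv):

λ = h/(mv)
λ = (6.626 × 10^-34 J·s) / (1.67 × 10^-27 kg × 9.14 × 10^6 m/s)
λ = 4.34 × 10^-14 m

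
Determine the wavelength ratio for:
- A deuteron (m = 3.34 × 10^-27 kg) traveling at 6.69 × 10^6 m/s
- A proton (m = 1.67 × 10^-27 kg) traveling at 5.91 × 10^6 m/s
λ₁/λ₂ = 0.442

Using λ = h/(mv):

λ₁ = h/(m₁v₁) = 2.97 × 10^-14 m
λ₂ = h/(m₂v₂) = 6.71 × 10^-14 m

Ratio λ₁/λ₂ = (m₂v₂)/(m₁v₁)
         = (1.67 × 10^-27 kg × 5.91 × 10^6 m/s) / (3.34 × 10^-27 kg × 6.69 × 10^6 m/s)
         = 0.442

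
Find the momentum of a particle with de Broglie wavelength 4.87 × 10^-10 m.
1.36 × 10^-24 kg·m/s

From the de Broglie relation λ = h/p, we solve for p:

p = h/λ
p = (6.626 × 10^-34 J·s) / (4.87 × 10^-10 m)
p = 1.36 × 10^-24 kg·m/s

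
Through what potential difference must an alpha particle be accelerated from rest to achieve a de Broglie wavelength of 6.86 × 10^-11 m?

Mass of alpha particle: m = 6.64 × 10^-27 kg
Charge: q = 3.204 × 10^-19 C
2.19 × 10^-2 V

From λ = h/√(2mqV), we solve for V:

λ² = h²/(2mqV)
V = h²/(2mqλ²)
V = (6.626 × 10^-34 J·s)² / (2 × 6.64 × 10^-27 kg × 3.204 × 10^-19 C × (6.86 × 10^-11 m)²)
V = 2.19 × 10^-2 V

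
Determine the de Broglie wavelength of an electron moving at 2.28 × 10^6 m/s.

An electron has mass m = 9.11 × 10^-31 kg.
3.19 × 10^-10 m

Using the de Broglie relation λ = h/(mv):

λ = h/(mv)
λ = (6.626 × 10^-34 J·s) / (9.11 × 10^-31 kg × 2.28 × 10^6 m/s)
λ = 3.19 × 10^-10 m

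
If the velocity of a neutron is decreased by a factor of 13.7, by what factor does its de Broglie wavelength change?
The wavelength increases by a factor of 13.7.

From λ = h/(mv), the wavelength is inversely proportional to velocity:

λ ∝ 1/v

If v → v/13.7, then λ → 13.7λ

When velocity is decreased by a factor of 13.7, the wavelength increases by a factor of 13.7.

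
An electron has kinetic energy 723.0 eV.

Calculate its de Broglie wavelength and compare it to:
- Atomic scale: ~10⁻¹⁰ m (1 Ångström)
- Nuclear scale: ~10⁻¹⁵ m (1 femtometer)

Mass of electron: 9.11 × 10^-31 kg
λ = 4.56 × 10^-11 m, which is between nuclear and atomic scales.

Using λ = h/√(2mKE):

KE = 723.0 eV = 1.158 × 10^-16 J

λ = h/√(2mKE)
λ = (6.626 × 10^-34 J·s) / √(2 × 9.11 × 10^-31 kg × 1.158 × 10^-16 J)
λ = 4.56 × 10^-11 m

Comparison:
- Atomic scale (10⁻¹⁰ m): λ is 0.46× this size
- Nuclear scale (10⁻¹⁵ m): λ is 4.6e+04× this size

The wavelength is between nuclear and atomic scales.

This wavelength is appropriate for probing atomic structure but too large for nuclear physics experiments.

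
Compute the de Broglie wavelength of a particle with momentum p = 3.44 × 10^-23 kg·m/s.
1.93 × 10^-11 m

Using the de Broglie relation λ = h/p:

λ = h/p
λ = (6.626 × 10^-34 J·s) / (3.44 × 10^-23 kg·m/s)
λ = 1.93 × 10^-11 m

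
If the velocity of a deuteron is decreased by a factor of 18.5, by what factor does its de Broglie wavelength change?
The wavelength increases by a factor of 18.5.

From λ = h/(mv), the wavelength is inversely proportional to velocity:

λ ∝ 1/v

If v → v/18.5, then λ → 18.5λ

When velocity is decreased by a factor of 18.5, the wavelength increases by a factor of 18.5.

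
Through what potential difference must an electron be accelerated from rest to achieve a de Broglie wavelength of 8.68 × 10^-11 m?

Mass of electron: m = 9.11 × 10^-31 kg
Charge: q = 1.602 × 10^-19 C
200 V

From λ = h/√(2mqV), we solve for V:

λ² = h²/(2mqV)
V = h²/(2mqλ²)
V = (6.626 × 10^-34 J·s)² / (2 × 9.11 × 10^-31 kg × 1.602 × 10^-19 C × (8.68 × 10^-11 m)²)
V = 200 V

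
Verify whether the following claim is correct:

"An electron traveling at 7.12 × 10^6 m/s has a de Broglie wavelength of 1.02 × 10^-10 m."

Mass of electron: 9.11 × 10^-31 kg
True

The claim is correct.

Using λ = h/(mv):
λ = (6.626 × 10^-34 J·s) / (9.11 × 10^-31 kg × 7.12 × 10^6 m/s)
λ = 1.02 × 10^-10 m

This matches the claimed value.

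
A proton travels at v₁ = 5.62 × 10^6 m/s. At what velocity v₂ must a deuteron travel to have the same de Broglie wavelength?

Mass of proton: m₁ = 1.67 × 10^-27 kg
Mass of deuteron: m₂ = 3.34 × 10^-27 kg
v₂ = 2.81 × 10^6 m/s

For equal de Broglie wavelengths: λ₁ = λ₂

h/(m₁v₁) = h/(m₂v₂)
m₁v₁ = m₂v₂
v₂ = v₁ · (m₁/m₂)

v₂ = 5.62 × 10^6 m/s × (1.67 × 10^-27 kg / 3.34 × 10^-27 kg)
v₂ = 2.81 × 10^6 m/s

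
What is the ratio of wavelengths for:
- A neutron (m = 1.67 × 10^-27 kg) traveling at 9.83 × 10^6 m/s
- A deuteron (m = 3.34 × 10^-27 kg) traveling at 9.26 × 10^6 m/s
λ₁/λ₂ = 1.88

Using λ = h/(mv):

λ₁ = h/(m₁v₁) = 4.04 × 10^-14 m
λ₂ = h/(m₂v₂) = 2.14 × 10^-14 m

Ratio λ₁/λ₂ = (m₂v₂)/(m₁v₁)
         = (3.34 × 10^-27 kg × 9.26 × 10^6 m/s) / (1.67 × 10^-27 kg × 9.83 × 10^6 m/s)
         = 1.88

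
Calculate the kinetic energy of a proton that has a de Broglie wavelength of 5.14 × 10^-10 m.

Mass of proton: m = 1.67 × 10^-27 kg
4.98 × 10^-22 J (or 3.11 × 10^-3 eV)

From λ = h/√(2mKE), we solve for KE:

λ² = h²/(2mKE)
KE = h²/(2mλ²)
KE = (6.626 × 10^-34 J·s)² / (2 × 1.67 × 10^-27 kg × (5.14 × 10^-10 m)²)
KE = 4.98 × 10^-22 J
KE = 3.11 × 10^-3 eV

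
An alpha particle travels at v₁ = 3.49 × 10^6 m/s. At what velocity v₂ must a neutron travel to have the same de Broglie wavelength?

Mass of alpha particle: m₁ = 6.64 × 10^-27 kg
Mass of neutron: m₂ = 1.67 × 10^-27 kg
v₂ = 1.39 × 10^7 m/s

For equal de Broglie wavelengths: λ₁ = λ₂

h/(m₁v₁) = h/(m₂v₂)
m₁v₁ = m₂v₂
v₂ = v₁ · (m₁/m₂)

v₂ = 3.49 × 10^6 m/s × (6.64 × 10^-27 kg / 1.67 × 10^-27 kg)
v₂ = 1.39 × 10^7 m/s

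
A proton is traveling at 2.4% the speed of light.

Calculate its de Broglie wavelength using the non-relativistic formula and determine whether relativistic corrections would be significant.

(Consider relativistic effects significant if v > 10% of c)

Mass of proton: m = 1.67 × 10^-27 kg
No, relativistic corrections are not needed.

Using the non-relativistic de Broglie formula λ = h/(mv):

v = 2.4% × c = 7.195 × 10^6 m/s

λ = h/(mv)
λ = (6.626 × 10^-34 J·s) / (1.67 × 10^-27 kg × 7.195 × 10^6 m/s)
λ = 5.51 × 10^-14 m

Since v = 2.4% of c < 10% of c, relativistic corrections are NOT significant and this non-relativistic result is a good approximation.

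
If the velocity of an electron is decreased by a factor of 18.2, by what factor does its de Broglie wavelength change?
The wavelength increases by a factor of 18.2.

From λ = h/(mv), the wavelength is inversely proportional to velocity:

λ ∝ 1/v

If v → v/18.2, then λ → 18.2λ

When velocity is decreased by a factor of 18.2, the wavelength increases by a factor of 18.2.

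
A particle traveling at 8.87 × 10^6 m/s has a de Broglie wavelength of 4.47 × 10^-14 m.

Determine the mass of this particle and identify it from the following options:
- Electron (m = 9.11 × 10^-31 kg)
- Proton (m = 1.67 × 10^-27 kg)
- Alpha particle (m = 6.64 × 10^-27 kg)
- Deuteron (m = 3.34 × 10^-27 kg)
The particle is a proton.

From λ = h/(mv), solve for mass:

m = h/(λv)
m = (6.626 × 10^-34 J·s) / (4.47 × 10^-14 m × 8.87 × 10^6 m/s)
m = 1.67 × 10^-27 kg

Comparing with the listed masses, this is closest to a proton.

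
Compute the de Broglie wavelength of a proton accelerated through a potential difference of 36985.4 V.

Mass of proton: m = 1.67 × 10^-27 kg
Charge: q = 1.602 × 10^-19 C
1.49 × 10^-13 m

When a particle is accelerated through voltage V, it gains kinetic energy KE = qV.

The de Broglie wavelength is then λ = h/√(2mqV):

λ = h/√(2mqV)
λ = (6.626 × 10^-34 J·s) / √(2 × 1.67 × 10^-27 kg × 1.602 × 10^-19 C × 36985.4 V)
λ = 1.49 × 10^-13 m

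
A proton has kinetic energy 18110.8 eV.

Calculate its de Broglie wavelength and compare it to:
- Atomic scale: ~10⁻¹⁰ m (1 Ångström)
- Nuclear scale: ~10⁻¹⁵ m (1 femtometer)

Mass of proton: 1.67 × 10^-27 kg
λ = 2.13 × 10^-13 m, which is between nuclear and atomic scales.

Using λ = h/√(2mKE):

KE = 18110.8 eV = 2.902 × 10^-15 J

λ = h/√(2mKE)
λ = (6.626 × 10^-34 J·s) / √(2 × 1.67 × 10^-27 kg × 2.902 × 10^-15 J)
λ = 2.13 × 10^-13 m

Comparison:
- Atomic scale (10⁻¹⁰ m): λ is 0.0021× this size
- Nuclear scale (10⁻¹⁵ m): λ is 2.1e+02× this size

The wavelength is between nuclear and atomic scales.

This wavelength is appropriate for probing atomic structure but too large for nuclear physics experiments.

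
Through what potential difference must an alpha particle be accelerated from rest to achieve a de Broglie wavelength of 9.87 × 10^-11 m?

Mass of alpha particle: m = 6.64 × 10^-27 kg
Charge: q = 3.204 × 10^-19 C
1.06 × 10^-2 V

From λ = h/√(2mqV), we solve for V:

λ² = h²/(2mqV)
V = h²/(2mqλ²)
V = (6.626 × 10^-34 J·s)² / (2 × 6.64 × 10^-27 kg × 3.204 × 10^-19 C × (9.87 × 10^-11 m)²)
V = 1.06 × 10^-2 V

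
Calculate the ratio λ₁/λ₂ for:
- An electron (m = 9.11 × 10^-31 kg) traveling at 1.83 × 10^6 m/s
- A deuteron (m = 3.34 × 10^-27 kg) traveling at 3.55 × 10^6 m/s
λ₁/λ₂ = 7.11 × 10^3

Using λ = h/(mv):

λ₁ = h/(m₁v₁) = 3.97 × 10^-10 m
λ₂ = h/(m₂v₂) = 5.59 × 10^-14 m

Ratio λ₁/λ₂ = (m₂v₂)/(m₁v₁)
         = (3.34 × 10^-27 kg × 3.55 × 10^6 m/s) / (9.11 × 10^-31 kg × 1.83 × 10^6 m/s)
         = 7.11 × 10^3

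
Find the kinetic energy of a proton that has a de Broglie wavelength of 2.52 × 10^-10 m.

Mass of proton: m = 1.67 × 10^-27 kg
2.07 × 10^-21 J (or 0.0129 eV)

From λ = h/√(2mKE), we solve for KE:

λ² = h²/(2mKE)
KE = h²/(2mλ²)
KE = (6.626 × 10^-34 J·s)² / (2 × 1.67 × 10^-27 kg × (2.52 × 10^-10 m)²)
KE = 2.07 × 10^-21 J
KE = 0.0129 eV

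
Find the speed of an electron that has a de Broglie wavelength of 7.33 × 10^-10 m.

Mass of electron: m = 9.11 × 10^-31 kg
9.92 × 10^5 m/s

From the de Broglie relation λ = h/(mv), we solve for v:

v = h/(mλ)
v = (6.626 × 10^-34 J·s) / (9.11 × 10^-31 kg × 7.33 × 10^-10 m)
v = 9.92 × 10^5 m/s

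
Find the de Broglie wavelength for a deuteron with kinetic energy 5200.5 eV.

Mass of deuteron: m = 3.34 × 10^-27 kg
2.81 × 10^-13 m

Using λ = h/√(2mKE):

First convert KE to Joules: KE = 5200.5 eV = 8.332 × 10^-16 J

λ = h/√(2mKE)
λ = (6.626 × 10^-34 J·s) / √(2 × 3.34 × 10^-27 kg × 8.332 × 10^-16 J)
λ = 2.81 × 10^-13 m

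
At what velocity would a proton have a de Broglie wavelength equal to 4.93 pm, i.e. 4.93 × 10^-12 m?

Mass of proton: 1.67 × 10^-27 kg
8.05 × 10^4 m/s

From λ = h/(mv), solve for v:

v = h/(mλ)
v = (6.626 × 10^-34 J·s) / (1.67 × 10^-27 kg × 4.93 × 10^-12 m)
v = 8.05 × 10^4 m/s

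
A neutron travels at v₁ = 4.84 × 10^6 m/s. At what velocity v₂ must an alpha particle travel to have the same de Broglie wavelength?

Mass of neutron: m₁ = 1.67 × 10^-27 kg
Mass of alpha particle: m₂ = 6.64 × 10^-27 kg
v₂ = 1.22 × 10^6 m/s

For equal de Broglie wavelengths: λ₁ = λ₂

h/(m₁v₁) = h/(m₂v₂)
m₁v₁ = m₂v₂
v₂ = v₁ · (m₁/m₂)

v₂ = 4.84 × 10^6 m/s × (1.67 × 10^-27 kg / 6.64 × 10^-27 kg)
v₂ = 1.22 × 10^6 m/s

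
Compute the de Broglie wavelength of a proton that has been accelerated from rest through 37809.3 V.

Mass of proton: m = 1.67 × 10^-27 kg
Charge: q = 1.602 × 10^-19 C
1.47 × 10^-13 m

When a particle is accelerated through voltage V, it gains kinetic energy KE = qV.

The de Broglie wavelength is then λ = h/√(2mqV):

λ = h/√(2mqV)
λ = (6.626 × 10^-34 J·s) / √(2 × 1.67 × 10^-27 kg × 1.602 × 10^-19 C × 37809.3 V)
λ = 1.47 × 10^-13 m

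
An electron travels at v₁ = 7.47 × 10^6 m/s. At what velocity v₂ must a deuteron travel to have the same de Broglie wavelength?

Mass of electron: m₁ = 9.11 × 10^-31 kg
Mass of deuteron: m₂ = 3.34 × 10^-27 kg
v₂ = 2.04 × 10^3 m/s

For equal de Broglie wavelengths: λ₁ = λ₂

h/(m₁v₁) = h/(m₂v₂)
m₁v₁ = m₂v₂
v₂ = v₁ · (m₁/m₂)

v₂ = 7.47 × 10^6 m/s × (9.11 × 10^-31 kg / 3.34 × 10^-27 kg)
v₂ = 2.04 × 10^3 m/s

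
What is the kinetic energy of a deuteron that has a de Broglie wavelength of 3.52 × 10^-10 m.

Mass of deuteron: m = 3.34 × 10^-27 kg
5.30 × 10^-22 J (or 3.31 × 10^-3 eV)

From λ = h/√(2mKE), we solve for KE:

λ² = h²/(2mKE)
KE = h²/(2mλ²)
KE = (6.626 × 10^-34 J·s)² / (2 × 3.34 × 10^-27 kg × (3.52 × 10^-10 m)²)
KE = 5.30 × 10^-22 J
KE = 3.31 × 10^-3 eV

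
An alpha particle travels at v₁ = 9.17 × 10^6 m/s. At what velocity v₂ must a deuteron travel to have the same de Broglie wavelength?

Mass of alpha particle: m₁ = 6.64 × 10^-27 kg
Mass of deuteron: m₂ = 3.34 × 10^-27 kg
v₂ = 1.82 × 10^7 m/s

For equal de Broglie wavelengths: λ₁ = λ₂

h/(m₁v₁) = h/(m₂v₂)
m₁v₁ = m₂v₂
v₂ = v₁ · (m₁/m₂)

v₂ = 9.17 × 10^6 m/s × (6.64 × 10^-27 kg / 3.34 × 10^-27 kg)
v₂ = 1.82 × 10^7 m/s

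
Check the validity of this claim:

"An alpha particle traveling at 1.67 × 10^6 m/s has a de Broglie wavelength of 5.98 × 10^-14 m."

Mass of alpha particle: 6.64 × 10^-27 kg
True

The claim is correct.

Using λ = h/(mv):
λ = (6.626 × 10^-34 J·s) / (6.64 × 10^-27 kg × 1.67 × 10^6 m/s)
λ = 5.98 × 10^-14 m

This matches the claimed value.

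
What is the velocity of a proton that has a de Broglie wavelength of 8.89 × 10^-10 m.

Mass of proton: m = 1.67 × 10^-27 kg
4.46 × 10^2 m/s

From the de Broglie relation λ = h/(mv), we solve for v:

v = h/(mλ)
v = (6.626 × 10^-34 J·s) / (1.67 × 10^-27 kg × 8.89 × 10^-10 m)
v = 4.46 × 10^2 m/s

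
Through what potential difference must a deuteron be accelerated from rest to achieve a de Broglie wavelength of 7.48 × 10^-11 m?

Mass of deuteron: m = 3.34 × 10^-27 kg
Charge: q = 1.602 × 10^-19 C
7.33 × 10^-2 V

From λ = h/√(2mqV), we solve for V:

λ² = h²/(2mqV)
V = h²/(2mqλ²)
V = (6.626 × 10^-34 J·s)² / (2 × 3.34 × 10^-27 kg × 1.602 × 10^-19 C × (7.48 × 10^-11 m)²)
V = 7.33 × 10^-2 V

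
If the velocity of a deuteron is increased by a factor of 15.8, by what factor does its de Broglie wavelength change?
The wavelength decreases by a factor of 15.8.

From λ = h/(mv), the wavelength is inversely proportional to velocity:

λ ∝ 1/v

If v → 15.8v, then λ → λ/15.8

When velocity is increased by a factor of 15.8, the wavelength decreases by a factor of 15.8.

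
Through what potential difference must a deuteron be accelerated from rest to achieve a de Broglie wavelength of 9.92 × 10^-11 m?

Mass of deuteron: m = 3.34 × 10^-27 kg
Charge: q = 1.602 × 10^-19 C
4.17 × 10^-2 V

From λ = h/√(2mqV), we solve for V:

λ² = h²/(2mqV)
V = h²/(2mqλ²)
V = (6.626 × 10^-34 J·s)² / (2 × 3.34 × 10^-27 kg × 1.602 × 10^-19 C × (9.92 × 10^-11 m)²)
V = 4.17 × 10^-2 V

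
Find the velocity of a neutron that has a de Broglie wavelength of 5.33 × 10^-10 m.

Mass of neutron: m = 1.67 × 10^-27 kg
7.44 × 10^2 m/s

From the de Broglie relation λ = h/(mv), we solve for v:

v = h/(mλ)
v = (6.626 × 10^-34 J·s) / (1.67 × 10^-27 kg × 5.33 × 10^-10 m)
v = 7.44 × 10^2 m/s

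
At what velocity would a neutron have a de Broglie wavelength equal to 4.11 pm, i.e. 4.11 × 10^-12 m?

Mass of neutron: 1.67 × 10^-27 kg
9.65 × 10^4 m/s

From λ = h/(mv), solve for v:

v = h/(mλ)
v = (6.626 × 10^-34 J·s) / (1.67 × 10^-27 kg × 4.11 × 10^-12 m)
v = 9.65 × 10^4 m/s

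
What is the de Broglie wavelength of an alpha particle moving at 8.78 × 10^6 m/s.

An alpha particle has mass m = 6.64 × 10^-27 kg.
1.14 × 10^-14 m

Using the de Broglie relation λ = h/(mv):

λ = h/(mv)
λ = (6.626 × 10^-34 J·s) / (6.64 × 10^-27 kg × 8.78 × 10^6 m/s)
λ = 1.14 × 10^-14 m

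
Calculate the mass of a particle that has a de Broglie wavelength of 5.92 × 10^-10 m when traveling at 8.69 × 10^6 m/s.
1.29 × 10^-31 kg

From the de Broglie relation λ = h/(mv), we solve for m:

m = h/(λv)
m = (6.626 × 10^-34 J·s) / (5.92 × 10^-10 m × 8.69 × 10^6 m/s)
m = 1.29 × 10^-31 kg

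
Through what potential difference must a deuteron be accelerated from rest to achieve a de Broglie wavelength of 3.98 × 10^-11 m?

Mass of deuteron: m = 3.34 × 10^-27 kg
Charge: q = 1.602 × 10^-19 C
2.59 × 10^-1 V

From λ = h/√(2mqV), we solve for V:

λ² = h²/(2mqV)
V = h²/(2mqλ²)
V = (6.626 × 10^-34 J·s)² / (2 × 3.34 × 10^-27 kg × 1.602 × 10^-19 C × (3.98 × 10^-11 m)²)
V = 2.59 × 10^-1 V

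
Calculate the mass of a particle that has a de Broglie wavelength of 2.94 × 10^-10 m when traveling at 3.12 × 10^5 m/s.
7.22 × 10^-30 kg

From the de Broglie relation λ = h/(mv), we solve for m:

m = h/(λv)
m = (6.626 × 10^-34 J·s) / (2.94 × 10^-10 m × 3.12 × 10^5 m/s)
m = 7.22 × 10^-30 kg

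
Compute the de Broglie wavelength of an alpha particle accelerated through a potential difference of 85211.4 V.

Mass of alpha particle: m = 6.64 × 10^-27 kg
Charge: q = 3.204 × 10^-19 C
3.48 × 10^-14 m

When a particle is accelerated through voltage V, it gains kinetic energy KE = qV.

The de Broglie wavelength is then λ = h/√(2mqV):

λ = h/√(2mqV)
λ = (6.626 × 10^-34 J·s) / √(2 × 6.64 × 10^-27 kg × 3.204 × 10^-19 C × 85211.4 V)
λ = 3.48 × 10^-14 m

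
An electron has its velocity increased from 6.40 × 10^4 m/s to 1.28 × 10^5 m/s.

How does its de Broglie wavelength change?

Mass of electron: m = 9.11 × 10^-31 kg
The wavelength decreases by a factor of 2.

Using λ = h/(mv):

Initial wavelength: λ₁ = h/(mv₁) = 1.14 × 10^-8 m
Final wavelength: λ₂ = h/(mv₂) = 5.68 × 10^-9 m

Since λ ∝ 1/v, when velocity increases by a factor of 2, the wavelength decreases by a factor of 2.

λ₂/λ₁ = v₁/v₂ = 1/2

The wavelength decreases by a factor of 2.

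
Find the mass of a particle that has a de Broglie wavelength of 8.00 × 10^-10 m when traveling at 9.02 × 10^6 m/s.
9.18 × 10^-32 kg

From the de Broglie relation λ = h/(mv), we solve for m:

m = h/(λv)
m = (6.626 × 10^-34 J·s) / (8.00 × 10^-10 m × 9.02 × 10^6 m/s)
m = 9.18 × 10^-32 kg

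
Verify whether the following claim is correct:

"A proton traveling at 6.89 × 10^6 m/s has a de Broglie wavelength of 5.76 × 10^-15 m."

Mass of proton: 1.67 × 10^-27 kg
False

The claim is incorrect.

Using λ = h/(mv):
λ = (6.626 × 10^-34 J·s) / (1.67 × 10^-27 kg × 6.89 × 10^6 m/s)
λ = 5.76 × 10^-14 m

The actual wavelength differs from the claimed 5.76 × 10^-15 m.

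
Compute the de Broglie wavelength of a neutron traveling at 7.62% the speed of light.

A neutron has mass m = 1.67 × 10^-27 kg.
1.74 × 10^-14 m

Using the de Broglie relation λ = h/(mv):

v = 7.62% × c = 2.284 × 10^7 m/s

λ = h/(mv)
λ = (6.626 × 10^-34 J·s) / (1.67 × 10^-27 kg × 2.284 × 10^7 m/s)
λ = 1.74 × 10^-14 m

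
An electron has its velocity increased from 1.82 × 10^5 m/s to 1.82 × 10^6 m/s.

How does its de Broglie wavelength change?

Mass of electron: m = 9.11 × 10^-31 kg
The wavelength decreases by a factor of 10.

Using λ = h/(mv):

Initial wavelength: λ₁ = h/(mv₁) = 4.00 × 10^-9 m
Final wavelength: λ₂ = h/(mv₂) = 4.00 × 10^-10 m

Since λ ∝ 1/v, when velocity increases by a factor of 10, the wavelength decreases by a factor of 10.

λ₂/λ₁ = v₁/v₂ = 1/10

The wavelength decreases by a factor of 10.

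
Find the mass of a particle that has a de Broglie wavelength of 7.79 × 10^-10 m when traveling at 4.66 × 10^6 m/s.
1.83 × 10^-31 kg

From the de Broglie relation λ = h/(mv), we solve for m:

m = h/(λv)
m = (6.626 × 10^-34 J·s) / (7.79 × 10^-10 m × 4.66 × 10^6 m/s)
m = 1.83 × 10^-31 kg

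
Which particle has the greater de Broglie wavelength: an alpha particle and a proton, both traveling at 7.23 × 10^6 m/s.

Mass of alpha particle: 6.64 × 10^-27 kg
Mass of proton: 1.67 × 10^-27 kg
The proton has the longer wavelength.

Using λ = h/(mv), since both particles have the same velocity, the wavelength depends only on mass.

For alpha particle: λ₁ = h/(m₁v) = 1.38 × 10^-14 m
For proton: λ₂ = h/(m₂v) = 5.49 × 10^-14 m

Since λ ∝ 1/m at constant velocity, the lighter particle has the longer wavelength.

The proton has the longer de Broglie wavelength.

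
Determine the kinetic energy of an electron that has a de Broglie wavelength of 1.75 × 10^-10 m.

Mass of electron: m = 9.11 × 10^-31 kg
7.87 × 10^-18 J (or 49.1 eV)

From λ = h/√(2mKE), we solve for KE:

λ² = h²/(2mKE)
KE = h²/(2mλ²)
KE = (6.626 × 10^-34 J·s)² / (2 × 9.11 × 10^-31 kg × (1.75 × 10^-10 m)²)
KE = 7.87 × 10^-18 J
KE = 49.1 eV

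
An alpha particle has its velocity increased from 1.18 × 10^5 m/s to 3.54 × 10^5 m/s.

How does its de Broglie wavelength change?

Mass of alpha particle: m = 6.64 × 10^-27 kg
The wavelength decreases by a factor of 3.

Using λ = h/(mv):

Initial wavelength: λ₁ = h/(mv₁) = 8.46 × 10^-13 m
Final wavelength: λ₂ = h/(mv₂) = 2.82 × 10^-13 m

Since λ ∝ 1/v, when velocity increases by a factor of 3, the wavelength decreases by a factor of 3.

λ₂/λ₁ = v₁/v₂ = 1/3

The wavelength decreases by a factor of 3.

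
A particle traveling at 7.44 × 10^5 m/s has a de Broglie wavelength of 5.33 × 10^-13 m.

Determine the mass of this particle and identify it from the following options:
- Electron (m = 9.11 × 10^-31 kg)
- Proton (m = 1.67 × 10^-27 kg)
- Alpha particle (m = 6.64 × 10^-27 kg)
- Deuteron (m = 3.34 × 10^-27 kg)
The particle is a proton.

From λ = h/(mv), solve for mass:

m = h/(λv)
m = (6.626 × 10^-34 J·s) / (5.33 × 10^-13 m × 7.44 × 10^5 m/s)
m = 1.67 × 10^-27 kg

Comparing with the listed masses, this is closest to a proton.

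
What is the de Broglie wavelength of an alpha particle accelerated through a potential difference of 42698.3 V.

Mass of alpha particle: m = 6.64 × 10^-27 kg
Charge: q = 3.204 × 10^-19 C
4.92 × 10^-14 m

When a particle is accelerated through voltage V, it gains kinetic energy KE = qV.

The de Broglie wavelength is then λ = h/√(2mqV):

λ = h/√(2mqV)
λ = (6.626 × 10^-34 J·s) / √(2 × 6.64 × 10^-27 kg × 3.204 × 10^-19 C × 42698.3 V)
λ = 4.92 × 10^-14 m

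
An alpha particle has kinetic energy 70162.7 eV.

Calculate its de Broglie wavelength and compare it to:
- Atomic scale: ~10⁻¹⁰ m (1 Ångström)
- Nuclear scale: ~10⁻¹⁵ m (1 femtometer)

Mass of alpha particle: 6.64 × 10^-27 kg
λ = 5.42 × 10^-14 m, which is between nuclear and atomic scales.

Using λ = h/√(2mKE):

KE = 70162.7 eV = 1.124 × 10^-14 J

λ = h/√(2mKE)
λ = (6.626 × 10^-34 J·s) / √(2 × 6.64 × 10^-27 kg × 1.124 × 10^-14 J)
λ = 5.42 × 10^-14 m

Comparison:
- Atomic scale (10⁻¹⁰ m): λ is 0.00054× this size
- Nuclear scale (10⁻¹⁵ m): λ is 54× this size

The wavelength is between nuclear and atomic scales.

This wavelength is appropriate for probing atomic structure but too large for nuclear physics experiments.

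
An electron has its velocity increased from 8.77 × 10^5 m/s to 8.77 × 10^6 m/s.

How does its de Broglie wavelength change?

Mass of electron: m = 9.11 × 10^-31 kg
The wavelength decreases by a factor of 10.

Using λ = h/(mv):

Initial wavelength: λ₁ = h/(mv₁) = 8.29 × 10^-10 m
Final wavelength: λ₂ = h/(mv₂) = 8.29 × 10^-11 m

Since λ ∝ 1/v, when velocity increases by a factor of 10, the wavelength decreases by a factor of 10.

λ₂/λ₁ = v₁/v₂ = 1/10

The wavelength decreases by a factor of 10.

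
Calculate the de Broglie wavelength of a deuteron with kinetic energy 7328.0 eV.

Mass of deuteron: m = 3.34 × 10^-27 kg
2.37 × 10^-13 m

Using λ = h/√(2mKE):

First convert KE to Joules: KE = 7328.0 eV = 1.174 × 10^-15 J

λ = h/√(2mKE)
λ = (6.626 × 10^-34 J·s) / √(2 × 3.34 × 10^-27 kg × 1.174 × 10^-15 J)
λ = 2.37 × 10^-13 m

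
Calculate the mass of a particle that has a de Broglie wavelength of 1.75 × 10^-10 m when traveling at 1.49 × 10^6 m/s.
2.54 × 10^-30 kg

From the de Broglie relation λ = h/(mv), we solve for m:

m = h/(λv)
m = (6.626 × 10^-34 J·s) / (1.75 × 10^-10 m × 1.49 × 10^6 m/s)
m = 2.54 × 10^-30 kg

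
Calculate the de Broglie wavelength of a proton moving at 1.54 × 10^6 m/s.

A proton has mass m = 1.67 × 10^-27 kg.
2.58 × 10^-13 m

Using the de Broglie relation λ = h/(mv):

λ = h/(mv)
λ = (6.626 × 10^-34 J·s) / (1.67 × 10^-27 kg × 1.54 × 10^6 m/s)
λ = 2.58 × 10^-13 m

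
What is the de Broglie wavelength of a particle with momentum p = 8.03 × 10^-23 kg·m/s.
8.25 × 10^-12 m

Using the de Broglie relation λ = h/p:

λ = h/p
λ = (6.626 × 10^-34 J·s) / (8.03 × 10^-23 kg·m/s)
λ = 8.25 × 10^-12 m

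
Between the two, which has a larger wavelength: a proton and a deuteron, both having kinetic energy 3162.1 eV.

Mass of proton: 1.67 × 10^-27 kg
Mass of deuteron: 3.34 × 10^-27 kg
The proton has the longer wavelength.

Using λ = h/√(2mKE):

For proton: λ₁ = h/√(2m₁KE) = 5.09 × 10^-13 m
For deuteron: λ₂ = h/√(2m₂KE) = 3.60 × 10^-13 m

Since λ ∝ 1/√m at constant kinetic energy, the lighter particle has the longer wavelength.

The proton has the longer de Broglie wavelength.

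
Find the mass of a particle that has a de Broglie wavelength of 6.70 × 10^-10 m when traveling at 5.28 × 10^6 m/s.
1.87 × 10^-31 kg

From the de Broglie relation λ = h/(mv), we solve for m:

m = h/(λv)
m = (6.626 × 10^-34 J·s) / (6.70 × 10^-10 m × 5.28 × 10^6 m/s)
m = 1.87 × 10^-31 kg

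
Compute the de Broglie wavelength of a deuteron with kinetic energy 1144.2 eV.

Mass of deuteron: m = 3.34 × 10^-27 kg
5.99 × 10^-13 m

Using λ = h/√(2mKE):

First convert KE to Joules: KE = 1144.2 eV = 1.833 × 10^-16 J

λ = h/√(2mKE)
λ = (6.626 × 10^-34 J·s) / √(2 × 3.34 × 10^-27 kg × 1.833 × 10^-16 J)
λ = 5.99 × 10^-13 m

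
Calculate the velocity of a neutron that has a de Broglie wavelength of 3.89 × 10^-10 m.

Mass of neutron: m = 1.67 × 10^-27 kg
1.02 × 10^3 m/s

From the de Broglie relation λ = h/(mv), we solve for v:

v = h/(mλ)
v = (6.626 × 10^-34 J·s) / (1.67 × 10^-27 kg × 3.89 × 10^-10 m)
v = 1.02 × 10^3 m/s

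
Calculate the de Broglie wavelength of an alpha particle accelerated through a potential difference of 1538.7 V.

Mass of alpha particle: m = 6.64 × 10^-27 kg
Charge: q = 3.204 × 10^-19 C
2.59 × 10^-13 m

When a particle is accelerated through voltage V, it gains kinetic energy KE = qV.

The de Broglie wavelength is then λ = h/√(2mqV):

λ = h/√(2mqV)
λ = (6.626 × 10^-34 J·s) / √(2 × 6.64 × 10^-27 kg × 3.204 × 10^-19 C × 1538.7 V)
λ = 2.59 × 10^-13 m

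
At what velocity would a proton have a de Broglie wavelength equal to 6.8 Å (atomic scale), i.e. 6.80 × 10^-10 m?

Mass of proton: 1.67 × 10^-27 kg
5.83 × 10^2 m/s

From λ = h/(mv), solve for v:

v = h/(mλ)
v = (6.626 × 10^-34 J·s) / (1.67 × 10^-27 kg × 6.80 × 10^-10 m)
v = 5.83 × 10^2 m/s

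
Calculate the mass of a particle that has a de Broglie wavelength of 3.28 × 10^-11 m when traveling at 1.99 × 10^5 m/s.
1.02 × 10^-28 kg

From the de Broglie relation λ = h/(mv), we solve for m:

m = h/(λv)
m = (6.626 × 10^-34 J·s) / (3.28 × 10^-11 m × 1.99 × 10^5 m/s)
m = 1.02 × 10^-28 kg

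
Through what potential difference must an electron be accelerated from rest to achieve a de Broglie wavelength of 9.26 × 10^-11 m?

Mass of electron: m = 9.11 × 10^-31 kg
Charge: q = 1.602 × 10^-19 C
175 V

From λ = h/√(2mqV), we solve for V:

λ² = h²/(2mqV)
V = h²/(2mqλ²)
V = (6.626 × 10^-34 J·s)² / (2 × 9.11 × 10^-31 kg × 1.602 × 10^-19 C × (9.26 × 10^-11 m)²)
V = 175 V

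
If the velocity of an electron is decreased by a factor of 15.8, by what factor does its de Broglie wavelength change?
The wavelength increases by a factor of 15.8.

From λ = h/(mv), the wavelength is inversely proportional to velocity:

λ ∝ 1/v

If v → v/15.8, then λ → 15.8λ

When velocity is decreased by a factor of 15.8, the wavelength increases by a factor of 15.8.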